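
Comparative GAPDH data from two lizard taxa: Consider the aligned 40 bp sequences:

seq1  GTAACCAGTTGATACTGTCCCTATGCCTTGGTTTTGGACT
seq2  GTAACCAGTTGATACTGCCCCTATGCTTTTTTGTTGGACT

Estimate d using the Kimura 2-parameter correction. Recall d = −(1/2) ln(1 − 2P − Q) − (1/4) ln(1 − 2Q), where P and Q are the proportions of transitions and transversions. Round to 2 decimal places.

0.14

Of 40 sites, 2 differences are transitions and 3 are transversions, so P = 2/40 = 0.05 and Q = 3/40 = 0.075.
Under the Kimura two-parameter model, d = −½ ln(1 − 2P − Q) − ¼ ln(1 − 2Q).
1 − 2P − Q = 0.825, giving −½ ln(0.825) = 0.096186.
1 − 2Q = 0.85, giving −¼ ln(0.85) = 0.040630.
d = 0.096186 + 0.040630 = 0.136816.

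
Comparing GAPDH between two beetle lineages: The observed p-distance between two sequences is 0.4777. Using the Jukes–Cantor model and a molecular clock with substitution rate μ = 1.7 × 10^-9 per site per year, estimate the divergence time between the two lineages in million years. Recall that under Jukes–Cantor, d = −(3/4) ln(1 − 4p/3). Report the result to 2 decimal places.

223.49

d = −(3/4) ln(1 − 4p/3) = −0.75 ln(1 − 0.636933) = −0.75 ln(0.363067)
  = −0.75 × (-1.013168) = 0.759876 substitutions/site.
Under a molecular clock d = 2μt, so t = d/(2μ) = 0.759876 / (2 × 1.7 × 10^-9) = 223.49 million years.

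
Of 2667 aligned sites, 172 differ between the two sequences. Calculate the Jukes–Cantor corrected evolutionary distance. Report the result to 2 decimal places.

0.07

p = 172/2667 ≈ 0.064492.
d = −(3/4) ln(1 − 4p/3) = −0.75 ln(1 − 0.085989) = −0.75 ln(0.914011)
  = −0.75 × (-0.089913) = 0.067435 substitutions/site.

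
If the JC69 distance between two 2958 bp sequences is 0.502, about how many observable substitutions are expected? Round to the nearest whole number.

Invert JC69: p = (3/4)(1 − e^(−4d/3)) = 0.75 × (1 − e^(-0.669333)) = 0.75 × (1 − 0.512050) = 0.365963.
Expected differing sites = pL ≈ 0.365963 × 2958 = 1082.518554 ≈ 1083.

1083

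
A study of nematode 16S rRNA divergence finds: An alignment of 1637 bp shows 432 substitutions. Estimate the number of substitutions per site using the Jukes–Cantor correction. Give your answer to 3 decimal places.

p = 432/1637 ≈ 0.263897.
d = −(3/4) ln(1 − 4p/3) = −0.75 ln(1 − 0.351863) = −0.75 ln(0.648137)
  = −0.75 × (-0.433653) = 0.325240 substitutions/site.

0.325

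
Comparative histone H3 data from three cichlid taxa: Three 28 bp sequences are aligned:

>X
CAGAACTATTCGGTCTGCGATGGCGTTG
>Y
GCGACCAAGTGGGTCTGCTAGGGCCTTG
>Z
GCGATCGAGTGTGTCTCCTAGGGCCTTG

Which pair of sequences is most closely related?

Y and Z

X–Y: 9/28 differ, p = 0.321, d = 0.420.
X–Z: 11/28 differ, p = 0.393, d = 0.556.
Y–Z: 4/28 differ, p = 0.143, d = 0.158.
The smallest distance is between Y and Z.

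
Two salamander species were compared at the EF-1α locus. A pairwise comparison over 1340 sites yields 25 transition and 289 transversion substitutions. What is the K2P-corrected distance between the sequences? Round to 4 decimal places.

0.2870

P = 25/1340 ≈ 0.018657 and Q = 289/1340 ≈ 0.215672.
Under the Kimura two-parameter model, d = −½ ln(1 − 2P − Q) − ¼ ln(1 − 2Q).
1 − 2P − Q = 0.747014, giving −½ ln(0.747014) = 0.145836.
1 − 2Q = 0.568656, giving −¼ ln(0.568656) = 0.141120.
d = 0.145836 + 0.141120 = 0.286956.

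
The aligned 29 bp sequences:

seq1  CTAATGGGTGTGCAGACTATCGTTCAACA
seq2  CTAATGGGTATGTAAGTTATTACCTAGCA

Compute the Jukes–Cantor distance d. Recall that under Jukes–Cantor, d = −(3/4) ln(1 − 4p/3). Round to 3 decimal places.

0.529

The sequences differ at 11 of 29 sites, so p = 11/29 ≈ 0.37931.
d = −(3/4) ln(1 − 4p/3) = −0.75 ln(1 − 0.505747) = −0.75 ln(0.494253)
  = −0.75 × (-0.704708) = 0.528531 substitutions/site.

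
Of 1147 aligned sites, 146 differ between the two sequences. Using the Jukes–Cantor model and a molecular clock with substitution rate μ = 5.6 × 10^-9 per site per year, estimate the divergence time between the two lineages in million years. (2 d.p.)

12.45

p = 146/1147 ≈ 0.127289.
d = −(3/4) ln(1 − 4p/3) = −0.75 ln(1 − 0.169719) = −0.75 ln(0.830281)
  = −0.75 × (-0.185991) = 0.139493 substitutions/site.
Under a molecular clock d = 2μt, so t = d/(2μ) = 0.139493 / (2 × 5.6 × 10^-9) = 12.45 million years.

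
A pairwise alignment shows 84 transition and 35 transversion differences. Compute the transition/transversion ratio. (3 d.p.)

R = 84/35 = 2.400.

2.400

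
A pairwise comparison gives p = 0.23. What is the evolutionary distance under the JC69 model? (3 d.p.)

d = −(3/4) ln(1 − 4p/3) = −0.75 ln(1 − 0.306667) = −0.75 ln(0.693333)
  = −0.75 × (-0.366245) = 0.274684 substitutions/site.

0.275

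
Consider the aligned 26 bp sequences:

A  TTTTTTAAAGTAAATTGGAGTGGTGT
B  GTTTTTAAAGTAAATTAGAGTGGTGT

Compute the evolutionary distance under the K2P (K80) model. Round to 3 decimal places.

Of 26 sites, 1 differences are transitions and 1 are transversions, so P = 1/26 ≈ 0.038462 and Q = 1/26 ≈ 0.038462.
Under the Kimura two-parameter model, d = −½ ln(1 − 2P − Q) − ¼ ln(1 − 2Q).
1 − 2P − Q = 0.884614, giving −½ ln(0.884614) = 0.061302.
1 − 2Q = 0.923076, giving −¼ ln(0.923076) = 0.020011.
d = 0.061302 + 0.020011 = 0.081313.

0.081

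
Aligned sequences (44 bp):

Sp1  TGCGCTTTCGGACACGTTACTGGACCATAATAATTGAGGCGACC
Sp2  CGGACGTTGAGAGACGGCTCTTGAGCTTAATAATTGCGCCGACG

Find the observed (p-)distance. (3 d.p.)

The sequences differ at 16 of 44 positions.
p = 16/44 = 0.363636… ≈ 0.364 (to 3 d.p.).

0.364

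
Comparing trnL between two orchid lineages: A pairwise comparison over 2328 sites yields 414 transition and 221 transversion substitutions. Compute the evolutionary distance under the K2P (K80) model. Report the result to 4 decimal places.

0.3521

P = 414/2328 ≈ 0.177835 and Q = 221/2328 ≈ 0.094931.
Under the Kimura two-parameter model, d = −½ ln(1 − 2P − Q) − ¼ ln(1 − 2Q).
1 − 2P − Q = 0.549399, giving −½ ln(0.549399) = 0.299465.
1 − 2Q = 0.810138, giving −¼ ln(0.810138) = 0.052638.
d = 0.299465 + 0.052638 = 0.352103.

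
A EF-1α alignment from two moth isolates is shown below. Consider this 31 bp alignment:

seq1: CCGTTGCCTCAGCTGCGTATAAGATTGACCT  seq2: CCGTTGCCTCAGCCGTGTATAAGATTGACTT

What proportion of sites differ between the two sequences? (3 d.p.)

0.097

The sequences differ at 3 of 31 positions (sites 14, 16, 30).
p = 3/31 = 0.096774… ≈ 0.097 (to 3 d.p.).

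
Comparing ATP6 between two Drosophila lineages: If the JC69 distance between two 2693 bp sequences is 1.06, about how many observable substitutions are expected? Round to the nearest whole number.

Invert JC69: p = (3/4)(1 − e^(−4d/3)) = 0.75 × (1 − e^(-1.413333)) = 0.75 × (1 − 0.243331) = 0.567502.
Expected differing sites = pL ≈ 0.567502 × 2693 = 1528.282886 ≈ 1528.

1528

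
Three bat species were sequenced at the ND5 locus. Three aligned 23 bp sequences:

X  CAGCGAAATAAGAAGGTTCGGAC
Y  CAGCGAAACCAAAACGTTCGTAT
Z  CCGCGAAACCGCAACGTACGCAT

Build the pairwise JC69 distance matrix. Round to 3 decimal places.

X–Y: 6/23 sites differ → p ≈ 0.26087, d = −0.75 ln(1 − 0.347827) = 0.320584 ≈ 0.321.
X–Z: 9/23 sites differ → p ≈ 0.391304, d = −0.75 ln(1 − 0.521739) = 0.553199 ≈ 0.553.
Y–Z: 5/23 sites differ → p ≈ 0.217391, d = −0.75 ln(1 − 0.289855) = 0.256715 ≈ 0.257.

d(X,Y) = 0.321, d(X,Z) = 0.553, d(Y,Z) = 0.257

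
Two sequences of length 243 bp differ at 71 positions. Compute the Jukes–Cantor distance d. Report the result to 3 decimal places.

0.370

p = 71/243 ≈ 0.292181.
d = −(3/4) ln(1 − 4p/3) = −0.75 ln(1 − 0.389575) = −0.75 ln(0.610425)
  = −0.75 × (-0.493600) = 0.370200 substitutions/site.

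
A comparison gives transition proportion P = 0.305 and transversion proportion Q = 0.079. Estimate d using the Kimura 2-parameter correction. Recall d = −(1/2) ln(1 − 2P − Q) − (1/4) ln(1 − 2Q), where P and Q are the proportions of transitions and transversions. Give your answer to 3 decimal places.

0.627

Under the Kimura two-parameter model, d = −½ ln(1 − 2P − Q) − ¼ ln(1 − 2Q).
1 − 2P − Q = 0.311, giving −½ ln(0.311) = 0.583981.
1 − 2Q = 0.842, giving −¼ ln(0.842) = 0.042994.
d = 0.583981 + 0.042994 = 0.626975.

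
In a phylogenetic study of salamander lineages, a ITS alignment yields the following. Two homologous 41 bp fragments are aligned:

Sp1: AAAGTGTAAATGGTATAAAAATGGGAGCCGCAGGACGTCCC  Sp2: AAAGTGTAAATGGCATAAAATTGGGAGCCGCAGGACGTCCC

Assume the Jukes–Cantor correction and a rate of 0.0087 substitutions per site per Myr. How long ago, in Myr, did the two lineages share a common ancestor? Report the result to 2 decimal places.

2.90

The sequences differ at 2 of 41 sites (14, 21), so p = 2/41 ≈ 0.04878.
d = −(3/4) ln(1 − 4p/3) = −0.75 ln(1 − 0.06504) = −0.75 ln(0.93496)
  = −0.75 × (-0.067252) = 0.050439 substitutions/site.
Under a molecular clock d = 2μt, so t = d/(2μ) = 0.050439 / (2 × 0.0087) = 2.90 Myr.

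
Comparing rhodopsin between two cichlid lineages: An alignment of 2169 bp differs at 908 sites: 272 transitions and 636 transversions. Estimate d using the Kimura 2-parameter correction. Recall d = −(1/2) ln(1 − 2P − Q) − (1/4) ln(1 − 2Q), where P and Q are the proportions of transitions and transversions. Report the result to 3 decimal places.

P = 272/2169 ≈ 0.125403 and Q = 636/2169 ≈ 0.293223.
Under the Kimura two-parameter model, d = −½ ln(1 − 2P − Q) − ¼ ln(1 − 2Q).
1 − 2P − Q = 0.455971, giving −½ ln(0.455971) = 0.392663.
1 − 2Q = 0.413554, giving −¼ ln(0.413554) = 0.220742.
d = 0.392663 + 0.220742 = 0.613405.

0.613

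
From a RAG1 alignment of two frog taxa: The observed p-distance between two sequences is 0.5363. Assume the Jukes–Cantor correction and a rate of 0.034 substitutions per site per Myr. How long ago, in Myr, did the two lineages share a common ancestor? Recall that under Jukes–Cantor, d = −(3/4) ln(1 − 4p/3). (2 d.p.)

13.85

d = −(3/4) ln(1 − 4p/3) = −0.75 ln(1 − 0.715067) = −0.75 ln(0.284933)
  = −0.75 × (-1.255501) = 0.941626 substitutions/site.
Under a molecular clock d = 2μt, so t = d/(2μ) = 0.941626 / (2 × 0.034) = 13.85 Myr.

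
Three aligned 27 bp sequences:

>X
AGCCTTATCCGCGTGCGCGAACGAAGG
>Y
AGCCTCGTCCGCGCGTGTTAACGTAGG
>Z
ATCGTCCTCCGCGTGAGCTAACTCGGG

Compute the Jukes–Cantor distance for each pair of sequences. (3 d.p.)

X–Y: 7/27 sites differ → p ≈ 0.259259, d = −0.75 ln(1 − 0.345679) = 0.318118 ≈ 0.318.
X–Z: 9/27 sites differ → p ≈ 0.333333, d = −0.75 ln(1 − 0.444444) = 0.440839 ≈ 0.441.
Y–Z: 9/27 sites differ → p ≈ 0.333333, d = −0.75 ln(1 − 0.444444) = 0.440839 ≈ 0.441.

d(X,Y) = 0.318, d(X,Z) = 0.441, d(Y,Z) = 0.441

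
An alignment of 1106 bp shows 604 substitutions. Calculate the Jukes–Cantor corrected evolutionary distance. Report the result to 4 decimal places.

0.9769

p = 604/1106 ≈ 0.546112.
d = −(3/4) ln(1 − 4p/3) = −0.75 ln(1 − 0.728149) = −0.75 ln(0.271851)
  = −0.75 × (-1.302501) = 0.976876 substitutions/site.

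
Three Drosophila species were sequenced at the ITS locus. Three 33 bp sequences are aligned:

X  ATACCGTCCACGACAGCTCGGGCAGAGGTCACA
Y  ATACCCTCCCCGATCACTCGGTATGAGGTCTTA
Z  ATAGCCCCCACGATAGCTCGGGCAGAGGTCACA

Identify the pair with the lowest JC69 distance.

X–Y: 10/33 differ, p = 0.303, d = 0.388.
X–Z: 4/33 differ, p = 0.121, d = 0.132.
Y–Z: 10/33 differ, p = 0.303, d = 0.388.
The smallest distance is between X and Z.

X and Z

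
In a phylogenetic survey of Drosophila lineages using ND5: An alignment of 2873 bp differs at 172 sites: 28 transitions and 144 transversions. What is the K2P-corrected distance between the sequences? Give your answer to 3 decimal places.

P = 28/2873 ≈ 0.009746 and Q = 144/2873 ≈ 0.050122.
Under the Kimura two-parameter model, d = −½ ln(1 − 2P − Q) − ¼ ln(1 − 2Q).
1 − 2P − Q = 0.930386, giving −½ ln(0.930386) = 0.036078.
1 − 2Q = 0.899756, giving −¼ ln(0.899756) = 0.026408.
d = 0.036078 + 0.026408 = 0.062486.

0.062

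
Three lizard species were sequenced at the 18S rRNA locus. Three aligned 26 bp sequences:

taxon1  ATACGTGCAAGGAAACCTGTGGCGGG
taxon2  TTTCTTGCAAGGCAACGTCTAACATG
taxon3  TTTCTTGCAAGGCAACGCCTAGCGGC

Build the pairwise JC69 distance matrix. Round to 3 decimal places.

d(taxon1,taxon2) = 0.539, d(taxon1,taxon3) = 0.464, d(taxon2,taxon3) = 0.222

taxon1–taxon2: 10/26 sites differ → p ≈ 0.384615, d = −0.75 ln(1 − 0.51282) = 0.539341 ≈ 0.539.
taxon1–taxon3: 9/26 sites differ → p ≈ 0.346154, d = −0.75 ln(1 − 0.461539) = 0.464280 ≈ 0.464.
taxon2–taxon3: 5/26 sites differ → p ≈ 0.192308, d = −0.75 ln(1 − 0.256411) = 0.222200 ≈ 0.222.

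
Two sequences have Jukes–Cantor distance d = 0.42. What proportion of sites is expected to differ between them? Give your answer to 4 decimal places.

0.3216

p = (3/4)(1 − e^(−4d/3)) = 0.75 × (1 − e^(-0.56)) = 0.75 × (1 − 0.571209) = 0.321593.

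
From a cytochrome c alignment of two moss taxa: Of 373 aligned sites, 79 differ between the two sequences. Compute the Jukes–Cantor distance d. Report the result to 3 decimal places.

p = 79/373 ≈ 0.211796.
d = −(3/4) ln(1 − 4p/3) = −0.75 ln(1 − 0.282395) = −0.75 ln(0.717605)
  = −0.75 × (-0.331836) = 0.248877 substitutions/site.

0.249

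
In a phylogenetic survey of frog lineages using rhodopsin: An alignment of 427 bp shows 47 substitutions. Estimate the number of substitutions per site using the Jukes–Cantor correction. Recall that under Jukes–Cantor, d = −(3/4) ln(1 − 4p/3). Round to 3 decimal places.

0.119

p = 47/427 ≈ 0.11007.
d = −(3/4) ln(1 − 4p/3) = −0.75 ln(1 − 0.14676) = −0.75 ln(0.85324)
  = −0.75 × (-0.158714) = 0.119036 substitutions/site.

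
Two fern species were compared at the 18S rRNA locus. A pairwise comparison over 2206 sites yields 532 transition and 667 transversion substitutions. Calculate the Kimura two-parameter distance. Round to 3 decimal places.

P = 532/2206 ≈ 0.24116 and Q = 667/2206 ≈ 0.302357.
Under the Kimura two-parameter model, d = −½ ln(1 − 2P − Q) − ¼ ln(1 − 2Q).
1 − 2P − Q = 0.215323, giving −½ ln(0.215323) = 0.767808.
1 − 2Q = 0.395286, giving −¼ ln(0.395286) = 0.232036.
d = 0.767808 + 0.232036 = 0.999844.

1.000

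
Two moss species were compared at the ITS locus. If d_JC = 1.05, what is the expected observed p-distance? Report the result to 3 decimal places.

p = (3/4)(1 − e^(−4d/3)) = 0.75 × (1 − e^(-1.4)) = 0.75 × (1 − 0.246597) = 0.565052.

0.565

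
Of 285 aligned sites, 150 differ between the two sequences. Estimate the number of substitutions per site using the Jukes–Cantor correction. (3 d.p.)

0.907

p = 150/285 ≈ 0.526316.
d = −(3/4) ln(1 − 4p/3) = −0.75 ln(1 − 0.701755) = −0.75 ln(0.298245)
  = −0.75 × (-1.209840) = 0.907380 substitutions/site.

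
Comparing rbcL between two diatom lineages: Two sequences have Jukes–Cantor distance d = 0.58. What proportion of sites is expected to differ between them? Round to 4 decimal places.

p = (3/4)(1 − e^(−4d/3)) = 0.75 × (1 − e^(-0.773333)) = 0.75 × (1 − 0.461472) = 0.403896.

0.4039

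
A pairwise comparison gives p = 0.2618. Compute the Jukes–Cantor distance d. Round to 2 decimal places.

d = −(3/4) ln(1 − 4p/3) = −0.75 ln(1 − 0.349067) = −0.75 ln(0.650933)
  = −0.75 × (-0.429349) = 0.322012 substitutions/site.

0.32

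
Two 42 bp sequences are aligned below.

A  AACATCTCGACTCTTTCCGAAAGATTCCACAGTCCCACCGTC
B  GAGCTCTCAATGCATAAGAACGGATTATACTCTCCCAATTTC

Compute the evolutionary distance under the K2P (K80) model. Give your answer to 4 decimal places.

0.7561

Of 42 sites, 7 differences are transitions and 13 are transversions, so P = 7/42 ≈ 0.166667 and Q = 13/42 ≈ 0.309524.
Under the Kimura two-parameter model, d = −½ ln(1 − 2P − Q) − ¼ ln(1 − 2Q).
1 − 2P − Q = 0.357142, giving −½ ln(0.357142) = 0.514811.
1 − 2Q = 0.380952, giving −¼ ln(0.380952) = 0.241270.
d = 0.514811 + 0.241270 = 0.756081.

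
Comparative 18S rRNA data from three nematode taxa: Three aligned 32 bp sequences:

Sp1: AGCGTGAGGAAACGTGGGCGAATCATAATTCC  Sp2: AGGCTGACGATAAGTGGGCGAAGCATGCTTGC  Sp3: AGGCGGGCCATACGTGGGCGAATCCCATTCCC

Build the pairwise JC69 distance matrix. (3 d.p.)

d(Sp1,Sp2) = 0.353, d(Sp1,Sp3) = 0.460, d(Sp2,Sp3) = 0.460

Sp1–Sp2: 9/32 sites differ → p = 0.28125, d = −0.75 ln(1 − 0.375) = 0.352503 ≈ 0.353.
Sp1–Sp3: 11/32 sites differ → p = 0.34375, d = −0.75 ln(1 − 0.458333) = 0.459828 ≈ 0.460.
Sp2–Sp3: 11/32 sites differ → p = 0.34375, d = −0.75 ln(1 − 0.458333) = 0.459828 ≈ 0.460.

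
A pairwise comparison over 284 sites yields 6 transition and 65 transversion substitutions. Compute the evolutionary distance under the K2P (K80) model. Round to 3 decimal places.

0.311

P = 6/284 ≈ 0.021127 and Q = 65/284 ≈ 0.228873.
Under the Kimura two-parameter model, d = −½ ln(1 − 2P − Q) − ¼ ln(1 − 2Q).
1 − 2P − Q = 0.728873, giving −½ ln(0.728873) = 0.158128.
1 − 2Q = 0.542254, giving −¼ ln(0.542254) = 0.153005.
d = 0.158128 + 0.153005 = 0.311133.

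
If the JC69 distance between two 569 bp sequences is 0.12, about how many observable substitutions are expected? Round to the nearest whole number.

63

Invert JC69: p = (3/4)(1 − e^(−4d/3)) = 0.75 × (1 − e^(-0.16)) = 0.75 × (1 − 0.852144) = 0.110892.
Expected differing sites = pL ≈ 0.110892 × 569 = 63.097548 ≈ 63.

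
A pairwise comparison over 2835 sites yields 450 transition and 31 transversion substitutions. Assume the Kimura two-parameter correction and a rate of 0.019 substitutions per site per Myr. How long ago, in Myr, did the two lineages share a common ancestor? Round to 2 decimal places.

P = 450/2835 ≈ 0.15873 and Q = 31/2835 ≈ 0.010935.
Under the Kimura two-parameter model, d = −½ ln(1 − 2P − Q) − ¼ ln(1 − 2Q).
1 − 2P − Q = 0.671605, giving −½ ln(0.671605) = 0.199042.
1 − 2Q = 0.97813, giving −¼ ln(0.97813) = 0.005528.
d = 0.199042 + 0.005528 = 0.204570.
Under a molecular clock d = 2μt, so t = d/(2μ) = 0.204570 / (2 × 0.019) = 5.38 Myr.

5.38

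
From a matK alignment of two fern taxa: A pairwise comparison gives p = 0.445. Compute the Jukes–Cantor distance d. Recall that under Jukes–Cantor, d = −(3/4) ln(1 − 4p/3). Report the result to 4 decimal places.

0.6748

d = −(3/4) ln(1 − 4p/3) = −0.75 ln(1 − 0.593333) = −0.75 ln(0.406667)
  = −0.75 × (-0.899761) = 0.674821 substitutions/site.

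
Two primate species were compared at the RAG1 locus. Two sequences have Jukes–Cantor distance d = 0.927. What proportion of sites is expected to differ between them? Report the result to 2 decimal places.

p = (3/4)(1 − e^(−4d/3)) = 0.75 × (1 − e^(-1.236)) = 0.75 × (1 − 0.290544) = 0.532092.

0.53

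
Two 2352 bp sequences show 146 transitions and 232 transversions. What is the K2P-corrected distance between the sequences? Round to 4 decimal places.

0.1810

P = 146/2352 ≈ 0.062075 and Q = 232/2352 ≈ 0.098639.
Under the Kimura two-parameter model, d = −½ ln(1 − 2P − Q) − ¼ ln(1 − 2Q).
1 − 2P − Q = 0.777211, giving −½ ln(0.777211) = 0.126022.
1 − 2Q = 0.802722, giving −¼ ln(0.802722) = 0.054937.
d = 0.126022 + 0.054937 = 0.180959.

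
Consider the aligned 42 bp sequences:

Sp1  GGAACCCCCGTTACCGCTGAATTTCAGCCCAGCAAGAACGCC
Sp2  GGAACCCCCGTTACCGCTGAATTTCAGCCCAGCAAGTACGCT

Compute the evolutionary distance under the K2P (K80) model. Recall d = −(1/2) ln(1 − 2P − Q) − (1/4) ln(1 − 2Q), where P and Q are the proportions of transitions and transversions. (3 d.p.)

0.049

Of 42 sites, 1 differences are transitions and 1 are transversions, so P = 1/42 ≈ 0.02381 and Q = 1/42 ≈ 0.02381.
Under the Kimura two-parameter model, d = −½ ln(1 − 2P − Q) − ¼ ln(1 − 2Q).
1 − 2P − Q = 0.92857, giving −½ ln(0.92857) = 0.037055.
1 − 2Q = 0.95238, giving −¼ ln(0.95238) = 0.012198.
d = 0.037055 + 0.012198 = 0.049253.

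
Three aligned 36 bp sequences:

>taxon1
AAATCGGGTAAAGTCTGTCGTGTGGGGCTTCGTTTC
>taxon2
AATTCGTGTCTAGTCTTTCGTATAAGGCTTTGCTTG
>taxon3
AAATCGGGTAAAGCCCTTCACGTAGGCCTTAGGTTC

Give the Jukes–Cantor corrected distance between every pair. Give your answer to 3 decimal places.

d(taxon1,taxon2) = 0.392, d(taxon1,taxon3) = 0.304, d(taxon2,taxon3) = 0.548

taxon1–taxon2: 11/36 sites differ → p ≈ 0.305556, d = −0.75 ln(1 − 0.407408) = 0.392437 ≈ 0.392.
taxon1–taxon3: 9/36 sites differ → p = 0.25, d = −0.75 ln(1 − 0.333333) = 0.304098 ≈ 0.304.
taxon2–taxon3: 14/36 sites differ → p ≈ 0.388889, d = −0.75 ln(1 − 0.518519) = 0.548166 ≈ 0.548.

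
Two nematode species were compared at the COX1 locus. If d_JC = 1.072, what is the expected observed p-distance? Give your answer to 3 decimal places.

p = (3/4)(1 − e^(−4d/3)) = 0.75 × (1 − e^(-1.429333)) = 0.75 × (1 − 0.239469) = 0.570398.

0.570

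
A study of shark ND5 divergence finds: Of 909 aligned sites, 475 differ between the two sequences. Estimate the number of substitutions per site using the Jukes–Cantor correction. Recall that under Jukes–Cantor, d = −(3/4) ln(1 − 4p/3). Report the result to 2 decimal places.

p = 475/909 ≈ 0.522552.
d = −(3/4) ln(1 − 4p/3) = −0.75 ln(1 − 0.696736) = −0.75 ln(0.303264)
  = −0.75 × (-1.193152) = 0.894864 substitutions/site.

0.89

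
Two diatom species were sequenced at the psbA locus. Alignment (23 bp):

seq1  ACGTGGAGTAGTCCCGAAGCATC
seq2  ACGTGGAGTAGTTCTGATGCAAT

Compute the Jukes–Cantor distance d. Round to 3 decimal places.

0.257

The sequences differ at 5 of 23 sites (13, 15, 18, 22, 23), so p = 5/23 ≈ 0.217391.
d = −(3/4) ln(1 − 4p/3) = −0.75 ln(1 − 0.289855) = −0.75 ln(0.710145)
  = −0.75 × (-0.342286) = 0.256715 substitutions/site.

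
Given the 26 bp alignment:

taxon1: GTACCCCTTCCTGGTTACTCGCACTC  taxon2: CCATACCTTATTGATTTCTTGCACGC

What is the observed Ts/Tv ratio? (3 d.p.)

1.000

Transitions are A↔G and C↔T; transversions are all other mismatches.
Transitions: 5. Transversions: 5.
R = 5/5 = 1.000.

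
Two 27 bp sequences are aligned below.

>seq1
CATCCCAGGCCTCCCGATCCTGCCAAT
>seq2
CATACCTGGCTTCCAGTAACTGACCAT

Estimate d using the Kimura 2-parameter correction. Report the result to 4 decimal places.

0.4558

Of 27 sites, 1 differences are transitions and 8 are transversions, so P = 1/27 ≈ 0.037037 and Q = 8/27 ≈ 0.296296.
Under the Kimura two-parameter model, d = −½ ln(1 − 2P − Q) − ¼ ln(1 − 2Q).
1 − 2P − Q = 0.62963, giving −½ ln(0.62963) = 0.231311.
1 − 2Q = 0.407408, giving −¼ ln(0.407408) = 0.224485.
d = 0.231311 + 0.224485 = 0.455796.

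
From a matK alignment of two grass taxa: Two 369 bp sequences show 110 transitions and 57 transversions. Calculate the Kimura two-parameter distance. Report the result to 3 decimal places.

0.787

P = 110/369 ≈ 0.298103 and Q = 57/369 ≈ 0.154472.
Under the Kimura two-parameter model, d = −½ ln(1 − 2P − Q) − ¼ ln(1 − 2Q).
1 − 2P − Q = 0.249322, giving −½ ln(0.249322) = 0.694505.
1 − 2Q = 0.691056, giving −¼ ln(0.691056) = 0.092384.
d = 0.694505 + 0.092384 = 0.786889.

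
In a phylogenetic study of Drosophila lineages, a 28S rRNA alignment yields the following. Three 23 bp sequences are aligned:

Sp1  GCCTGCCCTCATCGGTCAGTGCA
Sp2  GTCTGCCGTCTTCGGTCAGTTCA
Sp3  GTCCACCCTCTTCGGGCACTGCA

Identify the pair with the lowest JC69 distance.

Sp1–Sp2: 4/23 differ, p = 0.174, d = 0.198.
Sp1–Sp3: 6/23 differ, p = 0.261, d = 0.321.
Sp2–Sp3: 6/23 differ, p = 0.261, d = 0.321.
The smallest distance is between Sp1 and Sp2.

Sp1 and Sp2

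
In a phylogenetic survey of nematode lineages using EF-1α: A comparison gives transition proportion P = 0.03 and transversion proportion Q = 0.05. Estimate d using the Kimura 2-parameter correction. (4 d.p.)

Under the Kimura two-parameter model, d = −½ ln(1 − 2P − Q) − ¼ ln(1 − 2Q).
1 − 2P − Q = 0.89, giving −½ ln(0.89) = 0.058267.
1 − 2Q = 0.9, giving −¼ ln(0.9) = 0.026340.
d = 0.058267 + 0.026340 = 0.084607.

0.0846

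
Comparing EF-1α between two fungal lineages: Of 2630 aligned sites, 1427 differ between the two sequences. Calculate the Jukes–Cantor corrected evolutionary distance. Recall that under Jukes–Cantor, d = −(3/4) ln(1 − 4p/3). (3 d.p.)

p = 1427/2630 ≈ 0.542586.
d = −(3/4) ln(1 − 4p/3) = −0.75 ln(1 − 0.723448) = −0.75 ln(0.276552)
  = −0.75 × (-1.285356) = 0.964017 substitutions/site.

0.964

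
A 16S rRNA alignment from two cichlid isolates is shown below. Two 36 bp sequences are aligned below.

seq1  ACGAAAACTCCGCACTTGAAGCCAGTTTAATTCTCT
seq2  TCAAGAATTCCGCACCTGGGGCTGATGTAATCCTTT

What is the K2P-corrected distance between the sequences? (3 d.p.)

Of 36 sites, 11 differences are transitions and 2 are transversions, so P = 11/36 ≈ 0.305556 and Q = 2/36 ≈ 0.055556.
Under the Kimura two-parameter model, d = −½ ln(1 − 2P − Q) − ¼ ln(1 − 2Q).
1 − 2P − Q = 0.333332, giving −½ ln(0.333332) = 0.549308.
1 − 2Q = 0.888888, giving −¼ ln(0.888888) = 0.029446.
d = 0.549308 + 0.029446 = 0.578754.

0.579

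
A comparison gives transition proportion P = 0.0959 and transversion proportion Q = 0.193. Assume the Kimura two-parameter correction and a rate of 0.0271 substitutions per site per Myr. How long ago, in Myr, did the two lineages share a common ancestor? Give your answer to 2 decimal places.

6.73

Under the Kimura two-parameter model, d = −½ ln(1 − 2P − Q) − ¼ ln(1 − 2Q).
1 − 2P − Q = 0.6152, giving −½ ln(0.6152) = 0.242904.
1 − 2Q = 0.614, giving −¼ ln(0.614) = 0.121940.
d = 0.242904 + 0.121940 = 0.364844.
Under a molecular clock d = 2μt, so t = d/(2μ) = 0.364844 / (2 × 0.0271) = 6.73 Myr.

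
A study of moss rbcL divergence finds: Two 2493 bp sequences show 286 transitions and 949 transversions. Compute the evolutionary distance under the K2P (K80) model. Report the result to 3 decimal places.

0.829

P = 286/2493 ≈ 0.114721 and Q = 949/2493 ≈ 0.380666.
Under the Kimura two-parameter model, d = −½ ln(1 − 2P − Q) − ¼ ln(1 − 2Q).
1 − 2P − Q = 0.389892, giving −½ ln(0.389892) = 0.470943.
1 − 2Q = 0.238668, giving −¼ ln(0.238668) = 0.358170.
d = 0.470943 + 0.358170 = 0.829113.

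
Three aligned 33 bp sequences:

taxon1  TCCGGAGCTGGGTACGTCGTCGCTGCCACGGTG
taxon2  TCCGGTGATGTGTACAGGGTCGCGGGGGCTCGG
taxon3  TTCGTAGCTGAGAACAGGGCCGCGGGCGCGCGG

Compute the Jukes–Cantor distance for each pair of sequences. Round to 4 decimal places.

d(taxon1,taxon2) = 0.5587, d(taxon1,taxon3) = 0.5587, d(taxon2,taxon3) = 0.3390

taxon1–taxon2: 13/33 sites differ → p ≈ 0.393939, d = −0.75 ln(1 − 0.525252) = 0.558728 ≈ 0.5587.
taxon1–taxon3: 13/33 sites differ → p ≈ 0.393939, d = −0.75 ln(1 − 0.525252) = 0.558728 ≈ 0.5587.
taxon2–taxon3: 9/33 sites differ → p ≈ 0.272727, d = −0.75 ln(1 − 0.363636) = 0.338988 ≈ 0.3390.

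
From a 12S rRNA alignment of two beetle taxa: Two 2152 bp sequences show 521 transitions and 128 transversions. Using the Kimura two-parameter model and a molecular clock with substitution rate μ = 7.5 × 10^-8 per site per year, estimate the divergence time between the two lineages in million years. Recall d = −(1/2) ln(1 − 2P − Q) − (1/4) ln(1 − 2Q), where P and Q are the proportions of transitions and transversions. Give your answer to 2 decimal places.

P = 521/2152 ≈ 0.2421 and Q = 128/2152 ≈ 0.05948.
Under the Kimura two-parameter model, d = −½ ln(1 − 2P − Q) − ¼ ln(1 − 2Q).
1 − 2P − Q = 0.45632, giving −½ ln(0.45632) = 0.392280.
1 − 2Q = 0.88104, giving −¼ ln(0.88104) = 0.031663.
d = 0.392280 + 0.031663 = 0.423943.
Under a molecular clock d = 2μt, so t = d/(2μ) = 0.423943 / (2 × 7.5 × 10^-8) = 2.83 million years.

2.83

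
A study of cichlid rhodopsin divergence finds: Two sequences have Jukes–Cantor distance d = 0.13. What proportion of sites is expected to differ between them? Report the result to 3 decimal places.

0.119

p = (3/4)(1 − e^(−4d/3)) = 0.75 × (1 − e^(-0.173333)) = 0.75 × (1 − 0.840858) = 0.119357.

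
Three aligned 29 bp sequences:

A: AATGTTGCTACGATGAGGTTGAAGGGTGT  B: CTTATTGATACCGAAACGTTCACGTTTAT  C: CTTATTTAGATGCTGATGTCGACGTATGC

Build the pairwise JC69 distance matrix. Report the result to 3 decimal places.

d(A,B) = 0.774, d(A,C) = 0.774, d(B,C) = 0.683

A–B: 14/29 sites differ → p ≈ 0.482759, d = −0.75 ln(1 − 0.643679) = 0.773942 ≈ 0.774.
A–C: 14/29 sites differ → p ≈ 0.482759, d = −0.75 ln(1 − 0.643679) = 0.773942 ≈ 0.774.
B–C: 13/29 sites differ → p ≈ 0.448276, d = −0.75 ln(1 − 0.597701) = 0.682920 ≈ 0.683.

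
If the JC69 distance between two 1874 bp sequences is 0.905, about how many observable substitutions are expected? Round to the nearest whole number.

Invert JC69: p = (3/4)(1 − e^(−4d/3)) = 0.75 × (1 − e^(-1.206667)) = 0.75 × (1 − 0.299193) = 0.525605.
Expected differing sites = pL ≈ 0.525605 × 1874 = 984.98377 ≈ 985.

985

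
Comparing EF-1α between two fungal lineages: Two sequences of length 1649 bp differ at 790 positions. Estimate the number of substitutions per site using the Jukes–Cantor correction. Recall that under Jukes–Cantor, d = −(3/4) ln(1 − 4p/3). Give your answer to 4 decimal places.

0.7637

p = 790/1649 ≈ 0.479078.
d = −(3/4) ln(1 − 4p/3) = −0.75 ln(1 − 0.638771) = −0.75 ln(0.361229)
  = −0.75 × (-1.018243) = 0.763682 substitutions/site.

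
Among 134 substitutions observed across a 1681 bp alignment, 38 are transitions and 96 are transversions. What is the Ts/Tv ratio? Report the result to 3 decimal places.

0.396

R = 38/96 = 0.395833… ≈ 0.396 (to 3 d.p.).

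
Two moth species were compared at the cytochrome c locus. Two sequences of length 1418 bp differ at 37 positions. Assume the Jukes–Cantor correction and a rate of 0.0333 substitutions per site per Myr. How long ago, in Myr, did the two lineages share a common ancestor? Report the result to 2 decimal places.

p = 37/1418 ≈ 0.026093.
d = −(3/4) ln(1 − 4p/3) = −0.75 ln(1 − 0.034791) = −0.75 ln(0.965209)
  = −0.75 × (-0.035411) = 0.026558 substitutions/site.
Under a molecular clock d = 2μt, so t = d/(2μ) = 0.026558 / (2 × 0.0333) = 0.40 Myr.

0.40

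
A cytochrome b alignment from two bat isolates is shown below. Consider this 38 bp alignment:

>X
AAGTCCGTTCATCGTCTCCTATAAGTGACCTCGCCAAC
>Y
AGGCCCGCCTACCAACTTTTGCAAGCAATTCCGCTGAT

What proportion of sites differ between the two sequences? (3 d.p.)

The sequences differ at 20 of 38 positions.
p = 20/38 = 0.526315… ≈ 0.526 (to 3 d.p.).

0.526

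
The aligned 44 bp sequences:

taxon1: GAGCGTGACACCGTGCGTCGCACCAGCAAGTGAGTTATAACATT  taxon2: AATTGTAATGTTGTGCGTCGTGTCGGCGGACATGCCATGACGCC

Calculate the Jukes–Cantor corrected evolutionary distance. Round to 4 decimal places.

The sequences differ at 24 of 44 sites, so p = 24/44 ≈ 0.545455.
d = −(3/4) ln(1 − 4p/3) = −0.75 ln(1 − 0.727273) = −0.75 ln(0.272727)
  = −0.75 × (-1.299284) = 0.974463 substitutions/site.

0.9745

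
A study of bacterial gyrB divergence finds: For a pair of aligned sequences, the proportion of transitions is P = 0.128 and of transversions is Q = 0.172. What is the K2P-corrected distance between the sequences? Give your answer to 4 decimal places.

0.3847

Under the Kimura two-parameter model, d = −½ ln(1 − 2P − Q) − ¼ ln(1 − 2Q).
1 − 2P − Q = 0.572, giving −½ ln(0.572) = 0.279308.
1 − 2Q = 0.656, giving −¼ ln(0.656) = 0.105399.
d = 0.279308 + 0.105399 = 0.384707.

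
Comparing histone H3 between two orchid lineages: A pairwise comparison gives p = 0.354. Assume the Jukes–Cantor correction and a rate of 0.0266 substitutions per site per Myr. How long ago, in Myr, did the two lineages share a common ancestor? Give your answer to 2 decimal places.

9.00

d = −(3/4) ln(1 − 4p/3) = −0.75 ln(1 − 0.472) = −0.75 ln(0.528)
  = −0.75 × (-0.638659) = 0.478994 substitutions/site.
Under a molecular clock d = 2μt, so t = d/(2μ) = 0.478994 / (2 × 0.0266) = 9.00 Myr.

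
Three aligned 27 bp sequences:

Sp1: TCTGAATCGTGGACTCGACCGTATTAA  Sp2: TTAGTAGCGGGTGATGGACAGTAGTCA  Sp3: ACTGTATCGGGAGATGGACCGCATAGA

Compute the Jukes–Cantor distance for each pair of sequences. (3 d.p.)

Sp1–Sp2: 12/27 sites differ → p ≈ 0.444444, d = −0.75 ln(1 − 0.592592) = 0.673455 ≈ 0.673.
Sp1–Sp3: 10/27 sites differ → p ≈ 0.37037, d = −0.75 ln(1 − 0.493827) = 0.510658 ≈ 0.511.
Sp2–Sp3: 10/27 sites differ → p ≈ 0.37037, d = −0.75 ln(1 − 0.493827) = 0.510658 ≈ 0.511.

d(Sp1,Sp2) = 0.673, d(Sp1,Sp3) = 0.511, d(Sp2,Sp3) = 0.511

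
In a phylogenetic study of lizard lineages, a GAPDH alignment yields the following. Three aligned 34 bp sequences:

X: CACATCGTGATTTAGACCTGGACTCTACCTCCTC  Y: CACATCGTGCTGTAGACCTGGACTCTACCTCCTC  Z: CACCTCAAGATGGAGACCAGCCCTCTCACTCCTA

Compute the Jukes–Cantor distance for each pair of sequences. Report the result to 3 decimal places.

X–Y: 2/34 sites differ → p ≈ 0.058824, d = −0.75 ln(1 − 0.078432) = 0.061259 ≈ 0.061.
X–Z: 11/34 sites differ → p ≈ 0.323529, d = −0.75 ln(1 − 0.431372) = 0.423397 ≈ 0.423.
Y–Z: 11/34 sites differ → p ≈ 0.323529, d = −0.75 ln(1 − 0.431372) = 0.423397 ≈ 0.423.

d(X,Y) = 0.061, d(X,Z) = 0.423, d(Y,Z) = 0.423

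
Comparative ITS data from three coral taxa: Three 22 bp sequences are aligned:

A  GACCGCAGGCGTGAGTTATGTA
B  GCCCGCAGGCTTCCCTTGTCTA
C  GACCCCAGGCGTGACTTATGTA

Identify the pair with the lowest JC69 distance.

A and C

A–B: 7/22 differ, p = 0.318, d = 0.414.
A–C: 2/22 differ, p = 0.091, d = 0.097.
B–C: 7/22 differ, p = 0.318, d = 0.414.
The smallest distance is between A and C.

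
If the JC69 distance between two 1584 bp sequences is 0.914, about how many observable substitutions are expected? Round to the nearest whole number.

837

Invert JC69: p = (3/4)(1 − e^(−4d/3)) = 0.75 × (1 − e^(-1.218667)) = 0.75 × (1 − 0.295624) = 0.528282.
Expected differing sites = pL ≈ 0.528282 × 1584 = 836.798688 ≈ 837.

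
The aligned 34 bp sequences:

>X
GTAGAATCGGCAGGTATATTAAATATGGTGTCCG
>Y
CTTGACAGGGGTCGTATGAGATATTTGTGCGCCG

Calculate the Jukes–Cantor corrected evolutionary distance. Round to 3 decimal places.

0.824

The sequences differ at 17 of 34 sites, so p = 17/34 = 0.5.
d = −(3/4) ln(1 − 4p/3) = −0.75 ln(1 − 0.666667) = −0.75 ln(0.333333)
  = −0.75 × (-1.098613) = 0.823960 substitutions/site.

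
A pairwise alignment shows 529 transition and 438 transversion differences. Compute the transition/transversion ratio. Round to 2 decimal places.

R = 529/438 = 1.207762… ≈ 1.21 (to 2 d.p.).

1.21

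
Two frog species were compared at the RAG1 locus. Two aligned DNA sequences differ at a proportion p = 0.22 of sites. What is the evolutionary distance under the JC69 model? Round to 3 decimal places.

d = −(3/4) ln(1 − 4p/3) = −0.75 ln(1 − 0.293333) = −0.75 ln(0.706667)
  = −0.75 × (-0.347196) = 0.260397 substitutions/site.

0.260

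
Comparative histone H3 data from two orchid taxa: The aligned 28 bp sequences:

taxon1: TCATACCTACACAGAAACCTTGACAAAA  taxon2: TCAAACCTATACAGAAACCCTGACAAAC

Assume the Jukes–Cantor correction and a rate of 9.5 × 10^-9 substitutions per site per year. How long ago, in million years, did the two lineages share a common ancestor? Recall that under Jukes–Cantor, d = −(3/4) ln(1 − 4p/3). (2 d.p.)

The sequences differ at 4 of 28 sites (4, 10, 20, 28), so p = 4/28 ≈ 0.142857.
d = −(3/4) ln(1 − 4p/3) = −0.75 ln(1 − 0.190476) = −0.75 ln(0.809524)
  = −0.75 × (-0.211309) = 0.158482 substitutions/site.
Under a molecular clock d = 2μt, so t = d/(2μ) = 0.158482 / (2 × 9.5 × 10^-9) = 8.34 million years.

8.34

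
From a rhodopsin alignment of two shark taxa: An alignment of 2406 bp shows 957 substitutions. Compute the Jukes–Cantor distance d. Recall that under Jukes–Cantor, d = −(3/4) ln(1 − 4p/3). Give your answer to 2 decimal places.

0.57

p = 957/2406 ≈ 0.397756.
d = −(3/4) ln(1 − 4p/3) = −0.75 ln(1 − 0.530341) = −0.75 ln(0.469659)
  = −0.75 × (-0.755748) = 0.566811 substitutions/site.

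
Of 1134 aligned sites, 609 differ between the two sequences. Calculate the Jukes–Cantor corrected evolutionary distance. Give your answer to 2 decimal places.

p = 609/1134 ≈ 0.537037.
d = −(3/4) ln(1 − 4p/3) = −0.75 ln(1 − 0.716049) = −0.75 ln(0.283951)
  = −0.75 × (-1.258954) = 0.944216 substitutions/site.

0.94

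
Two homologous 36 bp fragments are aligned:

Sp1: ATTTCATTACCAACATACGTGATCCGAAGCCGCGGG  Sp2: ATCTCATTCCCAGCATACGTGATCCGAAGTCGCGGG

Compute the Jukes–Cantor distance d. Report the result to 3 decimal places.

The sequences differ at 4 of 36 sites (3, 9, 13, 30), so p = 4/36 ≈ 0.111111.
d = −(3/4) ln(1 − 4p/3) = −0.75 ln(1 − 0.148148) = −0.75 ln(0.851852)
  = −0.75 × (-0.160342) = 0.120257 substitutions/site.

0.120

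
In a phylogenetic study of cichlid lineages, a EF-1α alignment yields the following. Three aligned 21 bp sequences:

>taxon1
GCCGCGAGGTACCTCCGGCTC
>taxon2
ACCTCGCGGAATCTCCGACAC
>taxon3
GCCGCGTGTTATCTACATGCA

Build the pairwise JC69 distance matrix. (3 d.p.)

d(taxon1,taxon2) = 0.441, d(taxon1,taxon3) = 0.635, d(taxon2,taxon3) = 0.899

taxon1–taxon2: 7/21 sites differ → p ≈ 0.333333, d = −0.75 ln(1 − 0.444444) = 0.440839 ≈ 0.441.
taxon1–taxon3: 9/21 sites differ → p ≈ 0.428571, d = −0.75 ln(1 − 0.571428) = 0.635472 ≈ 0.635.
taxon2–taxon3: 11/21 sites differ → p ≈ 0.52381, d = −0.75 ln(1 − 0.698413) = 0.899023 ≈ 0.899.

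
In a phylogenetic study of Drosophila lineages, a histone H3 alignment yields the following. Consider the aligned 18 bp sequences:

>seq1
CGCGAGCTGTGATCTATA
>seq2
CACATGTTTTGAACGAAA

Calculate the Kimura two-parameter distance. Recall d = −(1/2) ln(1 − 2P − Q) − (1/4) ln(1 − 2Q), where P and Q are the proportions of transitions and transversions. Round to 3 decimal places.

0.675

Of 18 sites, 3 differences are transitions and 5 are transversions, so P = 3/18 ≈ 0.166667 and Q = 5/18 ≈ 0.277778.
Under the Kimura two-parameter model, d = −½ ln(1 − 2P − Q) − ¼ ln(1 − 2Q).
1 − 2P − Q = 0.388888, giving −½ ln(0.388888) = 0.472232.
1 − 2Q = 0.444444, giving −¼ ln(0.444444) = 0.202733.
d = 0.472232 + 0.202733 = 0.674965.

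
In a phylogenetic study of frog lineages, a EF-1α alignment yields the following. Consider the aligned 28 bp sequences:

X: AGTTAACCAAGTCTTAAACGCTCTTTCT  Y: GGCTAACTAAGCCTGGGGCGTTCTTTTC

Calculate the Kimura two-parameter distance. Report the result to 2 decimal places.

Of 28 sites, 10 differences are transitions and 1 are transversions, so P = 10/28 ≈ 0.357143 and Q = 1/28 ≈ 0.035714.
Under the Kimura two-parameter model, d = −½ ln(1 − 2P − Q) − ¼ ln(1 − 2Q).
1 − 2P − Q = 0.25, giving −½ ln(0.25) = 0.693147.
1 − 2Q = 0.928572, giving −¼ ln(0.928572) = 0.018527.
d = 0.693147 + 0.018527 = 0.711674.

0.71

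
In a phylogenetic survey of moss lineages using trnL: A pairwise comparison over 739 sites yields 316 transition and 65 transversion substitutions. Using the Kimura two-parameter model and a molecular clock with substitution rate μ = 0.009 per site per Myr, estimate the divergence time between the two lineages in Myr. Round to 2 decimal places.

P = 316/739 ≈ 0.427605 and Q = 65/739 ≈ 0.087957.
Under the Kimura two-parameter model, d = −½ ln(1 − 2P − Q) − ¼ ln(1 − 2Q).
1 − 2P − Q = 0.056833, giving −½ ln(0.056833) = 1.433819.
1 − 2Q = 0.824086, giving −¼ ln(0.824086) = 0.048370.
d = 1.433819 + 0.048370 = 1.482189.
Under a molecular clock d = 2μt, so t = d/(2μ) = 1.482189 / (2 × 0.009) = 82.34 Myr.

82.34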